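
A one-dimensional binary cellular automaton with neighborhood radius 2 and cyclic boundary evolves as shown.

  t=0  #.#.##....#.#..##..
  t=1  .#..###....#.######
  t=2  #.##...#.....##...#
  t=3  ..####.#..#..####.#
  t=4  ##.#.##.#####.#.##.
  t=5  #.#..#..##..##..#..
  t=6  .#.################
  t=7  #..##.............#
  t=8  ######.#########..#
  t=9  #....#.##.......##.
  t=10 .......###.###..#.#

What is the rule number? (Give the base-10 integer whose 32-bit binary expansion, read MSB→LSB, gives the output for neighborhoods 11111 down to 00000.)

667850321

  [31] ##### => .  t=1,i=15
  [30] ####. => .  t=1,i=17
  [29] ###.# => #  t=1,i=18
  [28] ###.. => .  t=1,i=6
  [27] ##.## => .  t=2,i=1
  [26] ##.#. => #  t=1,i=0
  [25] ##..# => #  t=0,i=17
  [24] ##... => #  t=0,i=6
  [23] #.### => #  t=1,i=13
  [22] #.##. => #  t=0,i=4
  [21] #.#.# => .  t=0,i=2
  [20] #.#.. => .  t=0,i=12
  [19] #..## => #  t=0,i=14
  [18] #..#. => #  t=0,i=18
  [17] #...# => #  t=2,i=5
  [16] #.... => .  t=0,i=7
  [15] .#### => #  t=1,i=14
  [14] .###. => .  t=1,i=5
  [13] .##.# => .  t=2,i=0
  [12] .##.. => #  t=0,i=5
  [11] .#.## => .  t=0,i=3
  [10] .#.#. => #  t=0,i=1
  [9] .#..# => #  t=0,i=13
  [8] .#... => .  t=2,i=8
  [7] ..### => .  t=1,i=4
  [6] ..##. => #  t=0,i=15
  [5] ..#.# => .  t=0,i=0
  [4] ..#.. => #  t=2,i=7
  [3] ...## => .  t=2,i=12
  [2] ...#. => .  t=0,i=9
  [1] ....# => .  t=0,i=8
  [0] ..... => #  t=2,i=10
  bits 00100111110011101001011001010001 = 667850321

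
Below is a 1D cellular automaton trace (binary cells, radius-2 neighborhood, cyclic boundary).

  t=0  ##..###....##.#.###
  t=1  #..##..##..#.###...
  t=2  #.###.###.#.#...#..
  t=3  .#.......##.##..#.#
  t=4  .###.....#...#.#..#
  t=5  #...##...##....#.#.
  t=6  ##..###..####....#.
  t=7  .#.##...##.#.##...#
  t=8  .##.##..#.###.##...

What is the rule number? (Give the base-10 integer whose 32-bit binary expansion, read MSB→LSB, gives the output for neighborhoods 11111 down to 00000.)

1161632208

  nb #####: next=.  (t=0,i=18, bit31=0)
  nb ####.: next=#  (t=0,i=0, bit30=1)
  nb ###.#: next=.  (t=2,i=4, bit29=0)
  nb ###..: next=.  (t=0,i=1, bit28=0)
  nb ##.##: next=.  (t=2,i=5, bit27=0)
  nb ##.#.: next=#  (t=0,i=13, bit26=1)
  nb ##..#: next=.  (t=0,i=2, bit25=0)
  nb ##...: next=#  (t=0,i=7, bit24=1)
  nb #.###: next=.  (t=0,i=16, bit23=0)
  nb #.##.: next=.  (t=3,i=12, bit22=0)
  nb #.#.#: next=#  (t=0,i=14, bit21=1)
  nb #.#..: next=#  (t=2,i=12, bit20=1)
  nb #..##: next=#  (t=0,i=3, bit19=1)
  nb #..#.: next=#  (t=1,i=10, bit18=1)
  nb #...#: next=.  (t=1,i=17, bit17=0)
  nb #....: next=#  (t=0,i=8, bit16=1)
  nb .####: next=.  (t=0,i=17, bit15=0)
  nb .###.: next=.  (t=0,i=5, bit14=0)
  nb .##.#: next=.  (t=0,i=12, bit13=0)
  nb .##..: next=#  (t=1,i=4, bit12=1)
  nb .#.##: next=#  (t=0,i=15, bit11=1)
  nb .#.#.: next=.  (t=2,i=11, bit10=0)
  nb .#..#: next=.  (t=1,i=1, bit9=0)
  nb .#...: next=#  (t=2,i=13, bit8=1)
  nb ..###: next=#  (t=0,i=4, bit7=1)
  nb ..##.: next=#  (t=0,i=11, bit6=1)
  nb ..#.#: next=.  (t=1,i=11, bit5=0)
  nb ..#..: next=#  (t=1,i=0, bit4=1)
  nb ...##: next=.  (t=0,i=10, bit3=0)
  nb ...#.: next=.  (t=1,i=18, bit2=0)
  nb ....#: next=.  (t=0,i=9, bit1=0)
  nb .....: next=.  (t=3,i=4, bit0=0)
  bits 01000101001111010001100111010000 = 1161632208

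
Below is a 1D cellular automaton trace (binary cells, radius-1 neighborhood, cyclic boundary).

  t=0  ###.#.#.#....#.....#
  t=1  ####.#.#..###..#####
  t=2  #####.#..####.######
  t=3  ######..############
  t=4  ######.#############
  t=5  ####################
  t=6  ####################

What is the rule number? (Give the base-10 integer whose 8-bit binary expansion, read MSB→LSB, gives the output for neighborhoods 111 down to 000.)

  ###|#  b7=1 t=0,i=0
  ##.|#  b6=1 t=0,i=2
  #.#|#  b5=1 t=0,i=3
  #..|.  b4=0 t=0,i=9
  .##|#  b3=1 t=0,i=19
  .#.|.  b2=0 t=0,i=4
  ..#|#  b1=1 t=0,i=12
  ...|#  b0=1 t=0,i=10
  bits 11101011 = 235

235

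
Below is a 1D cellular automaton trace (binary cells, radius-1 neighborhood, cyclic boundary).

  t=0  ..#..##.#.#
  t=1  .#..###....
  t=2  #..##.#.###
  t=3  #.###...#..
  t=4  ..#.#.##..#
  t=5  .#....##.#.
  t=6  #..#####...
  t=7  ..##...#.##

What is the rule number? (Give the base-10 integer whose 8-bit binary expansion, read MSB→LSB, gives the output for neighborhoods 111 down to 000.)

75

  [7] ### => .  t=1,i=5
  [6] ##. => #  t=0,i=6
  [5] #.# => .  t=0,i=7
  [4] #.. => .  t=0,i=0
  [3] .## => #  t=0,i=5
  [2] .#. => .  t=0,i=2
  [1] ..# => #  t=0,i=1
  [0] ... => #  t=1,i=8
  bits 01001011 = 75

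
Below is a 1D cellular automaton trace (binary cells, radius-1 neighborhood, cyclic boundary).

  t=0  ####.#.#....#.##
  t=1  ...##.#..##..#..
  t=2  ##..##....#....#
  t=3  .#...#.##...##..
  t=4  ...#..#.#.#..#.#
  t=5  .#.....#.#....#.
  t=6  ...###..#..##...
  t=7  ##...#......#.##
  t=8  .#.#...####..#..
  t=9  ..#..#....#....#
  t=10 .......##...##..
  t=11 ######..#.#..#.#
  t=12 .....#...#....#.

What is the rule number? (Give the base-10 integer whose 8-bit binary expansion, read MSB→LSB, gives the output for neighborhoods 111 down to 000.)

97

  nb ###: next=.  (t=0,i=0, bit7=0)
  nb ##.: next=#  (t=0,i=3, bit6=1)
  nb #.#: next=#  (t=0,i=4, bit5=1)
  nb #..: next=.  (t=0,i=8, bit4=0)
  nb .##: next=.  (t=0,i=14, bit3=0)
  nb .#.: next=.  (t=0,i=5, bit2=0)
  nb ..#: next=.  (t=0,i=11, bit1=0)
  nb ...: next=#  (t=0,i=9, bit0=1)
  bits 01100001 = 97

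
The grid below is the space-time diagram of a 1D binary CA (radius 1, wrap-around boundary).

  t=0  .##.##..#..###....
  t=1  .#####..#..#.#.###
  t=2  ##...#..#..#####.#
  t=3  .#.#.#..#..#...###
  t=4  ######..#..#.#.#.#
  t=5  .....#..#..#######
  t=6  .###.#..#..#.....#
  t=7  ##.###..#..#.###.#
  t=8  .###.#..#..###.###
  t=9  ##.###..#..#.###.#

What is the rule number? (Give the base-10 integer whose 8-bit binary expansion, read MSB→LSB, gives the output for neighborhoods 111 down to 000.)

  ###|.  b7=0 t=0,i=12
  ##.|#  b6=1 t=0,i=2
  #.#|#  b5=1 t=0,i=3
  #..|.  b4=0 t=0,i=6
  .##|#  b3=1 t=0,i=1
  .#.|#  b2=1 t=0,i=8
  ..#|.  b1=0 t=0,i=0
  ...|#  b0=1 t=0,i=15
  bits 01101101 = 109

109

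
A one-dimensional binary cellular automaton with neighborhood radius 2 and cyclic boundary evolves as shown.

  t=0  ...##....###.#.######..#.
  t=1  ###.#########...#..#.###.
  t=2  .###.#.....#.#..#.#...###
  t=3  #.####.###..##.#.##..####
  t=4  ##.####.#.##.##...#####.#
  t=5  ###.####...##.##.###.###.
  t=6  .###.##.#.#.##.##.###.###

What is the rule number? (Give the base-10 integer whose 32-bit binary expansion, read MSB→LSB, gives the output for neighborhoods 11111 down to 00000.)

1864234139

  ##### -> .   bit 31 = 0  t=0,i=17
  ####. -> #   bit 30 = 1  t=0,i=19
  ###.# -> #   bit 29 = 1  t=0,i=11
  ###.. -> .   bit 28 = 0  t=0,i=20
  ##.## -> #   bit 27 = 1  t=1,i=3
  ##.#. -> #   bit 26 = 1  t=0,i=12
  ##..# -> #   bit 25 = 1  t=0,i=21
  ##... -> #   bit 24 = 1  t=0,i=5
  #.### -> .   bit 23 = 0  t=0,i=15
  #.##. -> .   bit 22 = 0  t=3,i=17
  #.#.# -> .   bit 21 = 0  t=0,i=13
  #.#.. -> #   bit 20 = 1  t=2,i=5
  #..## -> #   bit 19 = 1  t=3,i=11
  #..#. -> #   bit 18 = 1  t=0,i=22
  #...# -> .   bit 17 = 0  t=1,i=14
  #.... -> #   bit 16 = 1  t=0,i=0
  .#### -> #   bit 15 = 1  t=0,i=16
  .###. -> #   bit 14 = 1  t=0,i=10
  .##.# -> #   bit 13 = 1  t=3,i=13
  .##.. -> #   bit 12 = 1  t=0,i=4
  .#.## -> .   bit 11 = 0  t=0,i=14
  .#.#. -> #   bit 10 = 1  t=2,i=12
  .#..# -> .   bit 9 = 0  t=1,i=17
  .#... -> .   bit 8 = 0  t=0,i=24
  ..### -> #   bit 7 = 1  t=0,i=9
  ..##. -> .   bit 6 = 0  t=0,i=3
  ..#.# -> .   bit 5 = 0  t=1,i=19
  ..#.. -> #   bit 4 = 1  t=0,i=23
  ...## -> #   bit 3 = 1  t=0,i=2
  ...#. -> .   bit 2 = 0  t=1,i=15
  ....# -> #   bit 1 = 1  t=0,i=1
  ..... -> #   bit 0 = 1  t=2,i=8
  bits 01101111000111011111010010011011 = 1864234139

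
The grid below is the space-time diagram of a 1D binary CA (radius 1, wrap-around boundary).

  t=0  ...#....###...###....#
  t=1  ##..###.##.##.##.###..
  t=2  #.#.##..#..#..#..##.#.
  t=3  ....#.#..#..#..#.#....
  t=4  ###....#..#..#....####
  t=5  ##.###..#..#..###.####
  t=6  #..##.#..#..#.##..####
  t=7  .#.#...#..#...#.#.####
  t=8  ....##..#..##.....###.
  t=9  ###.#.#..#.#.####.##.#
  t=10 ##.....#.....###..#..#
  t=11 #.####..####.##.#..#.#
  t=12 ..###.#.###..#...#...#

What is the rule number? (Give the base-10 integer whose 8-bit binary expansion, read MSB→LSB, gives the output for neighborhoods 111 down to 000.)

153

  ###|#  b7=1 t=0,i=9
  ##.|.  b6=0 t=0,i=10
  #.#|.  b5=0 t=1,i=7
  #..|#  b4=1 t=0,i=0
  .##|#  b3=1 t=0,i=8
  .#.|.  b2=0 t=0,i=3
  ..#|.  b1=0 t=0,i=2
  ...|#  b0=1 t=0,i=1
  bits 10011001 = 153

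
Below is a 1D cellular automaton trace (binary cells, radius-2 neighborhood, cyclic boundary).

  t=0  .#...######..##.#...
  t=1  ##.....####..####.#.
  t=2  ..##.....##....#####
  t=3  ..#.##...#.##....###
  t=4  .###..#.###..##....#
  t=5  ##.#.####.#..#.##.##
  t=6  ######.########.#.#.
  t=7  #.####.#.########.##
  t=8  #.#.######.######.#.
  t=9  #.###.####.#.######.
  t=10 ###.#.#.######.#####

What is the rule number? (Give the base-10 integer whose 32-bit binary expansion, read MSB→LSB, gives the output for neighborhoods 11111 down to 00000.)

  ##### -> #   bit 31 = 1  t=0,i=7
  ####. -> #   bit 30 = 1  t=0,i=9
  ###.# -> #   bit 29 = 1  t=1,i=16
  ###.. -> #   bit 28 = 1  t=0,i=10
  ##.## -> .   bit 27 = 0  t=5,i=17
  ##.#. -> #   bit 26 = 1  t=0,i=15
  ##..# -> .   bit 25 = 0  t=0,i=11
  ##... -> #   bit 24 = 1  t=1,i=2
  #.### -> #   bit 23 = 1  t=4,i=1
  #.##. -> .   bit 22 = 0  t=1,i=0
  #.#.# -> #   bit 21 = 1  t=1,i=18
  #.#.. -> #   bit 20 = 1  t=0,i=16
  #..## -> .   bit 19 = 0  t=0,i=12
  #..#. -> #   bit 18 = 1  t=3,i=1
  #...# -> .   bit 17 = 0  t=0,i=3
  #.... -> #   bit 16 = 1  t=0,i=18
  .#### -> .   bit 15 = 0  t=0,i=6
  .###. -> .   bit 14 = 0  t=3,i=18
  .##.# -> #   bit 13 = 1  t=0,i=14
  .##.. -> .   bit 12 = 0  t=1,i=1
  .#.## -> #   bit 11 = 1  t=1,i=19
  .#.#. -> .   bit 10 = 0  t=6,i=17
  .#..# -> #   bit 9 = 1  t=5,i=11
  .#... -> .   bit 8 = 0  t=0,i=2
  ..### -> .   bit 7 = 0  t=0,i=5
  ..##. -> #   bit 6 = 1  t=0,i=13
  ..#.# -> #   bit 5 = 1  t=3,i=2
  ..#.. -> #   bit 4 = 1  t=0,i=1
  ...## -> .   bit 3 = 0  t=0,i=4
  ...#. -> #   bit 2 = 1  t=0,i=0
  ....# -> .   bit 1 = 0  t=0,i=19
  ..... -> .   bit 0 = 0  t=1,i=4
  bits 11110101101101010010101001110100 = 4122290804

4122290804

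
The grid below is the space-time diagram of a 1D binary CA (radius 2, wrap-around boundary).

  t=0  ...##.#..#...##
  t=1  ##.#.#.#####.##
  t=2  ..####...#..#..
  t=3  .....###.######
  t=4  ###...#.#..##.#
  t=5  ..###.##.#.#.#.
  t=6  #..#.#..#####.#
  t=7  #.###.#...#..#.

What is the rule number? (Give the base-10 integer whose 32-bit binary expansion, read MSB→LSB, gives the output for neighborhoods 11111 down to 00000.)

2636601201

  nb #####: next=#  (t=1,i=9, bit31=1)
  nb ####.: next=.  (t=1,i=0, bit30=0)
  nb ###.#: next=.  (t=1,i=1, bit29=0)
  nb ###..: next=#  (t=2,i=5, bit28=1)
  nb ##.##: next=#  (t=1,i=12, bit27=1)
  nb ##.#.: next=#  (t=0,i=5, bit26=1)
  nb ##..#: next=.  (t=6,i=1, bit25=0)
  nb ##...: next=#  (t=0,i=0, bit24=1)
  nb #.###: next=.  (t=1,i=7, bit23=0)
  nb #.##.: next=.  (t=5,i=6, bit22=0)
  nb #.#.#: next=#  (t=1,i=3, bit21=1)
  nb #.#..: next=.  (t=0,i=6, bit20=0)
  nb #..##: next=.  (t=4,i=10, bit19=0)
  nb #..#.: next=#  (t=0,i=8, bit18=1)
  nb #...#: next=#  (t=0,i=1, bit17=1)
  nb #....: next=#  (t=2,i=14, bit16=1)
  nb .####: next=.  (t=1,i=8, bit15=0)
  nb .###.: next=#  (t=3,i=6, bit14=1)
  nb .##.#: next=.  (t=0,i=4, bit13=0)
  nb .##..: next=#  (t=0,i=14, bit12=1)
  nb .#.##: next=.  (t=1,i=6, bit11=0)
  nb .#.#.: next=#  (t=1,i=4, bit10=1)
  nb .#..#: next=#  (t=0,i=7, bit9=1)
  nb .#...: next=#  (t=0,i=10, bit8=1)
  nb ..###: next=.  (t=2,i=2, bit7=0)
  nb ..##.: next=#  (t=0,i=3, bit6=1)
  nb ..#.#: next=#  (t=4,i=6, bit5=1)
  nb ..#..: next=#  (t=0,i=9, bit4=1)
  nb ...##: next=.  (t=0,i=2, bit3=0)
  nb ...#.: next=.  (t=2,i=8, bit2=0)
  nb ....#: next=.  (t=2,i=0, bit1=0)
  nb .....: next=#  (t=3,i=2, bit0=1)
  bits 10011101001001110101011101110001 = 2636601201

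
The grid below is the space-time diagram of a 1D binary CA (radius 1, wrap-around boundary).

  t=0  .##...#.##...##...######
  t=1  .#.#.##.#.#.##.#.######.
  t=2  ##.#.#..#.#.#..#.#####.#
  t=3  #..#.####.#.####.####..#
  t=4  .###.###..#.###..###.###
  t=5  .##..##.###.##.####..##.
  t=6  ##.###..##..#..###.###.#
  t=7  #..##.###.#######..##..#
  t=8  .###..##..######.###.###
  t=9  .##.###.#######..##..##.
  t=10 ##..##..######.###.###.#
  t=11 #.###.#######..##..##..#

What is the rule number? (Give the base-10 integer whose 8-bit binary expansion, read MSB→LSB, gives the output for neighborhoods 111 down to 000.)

  [7] ### => #  t=0,i=19
  [6] ##. => .  t=0,i=2
  [5] #.# => .  t=0,i=0
  [4] #.. => #  t=0,i=3
  [3] .## => #  t=0,i=1
  [2] .#. => #  t=0,i=6
  [1] ..# => #  t=0,i=5
  [0] ... => .  t=0,i=4
  bits 10011110 = 158

158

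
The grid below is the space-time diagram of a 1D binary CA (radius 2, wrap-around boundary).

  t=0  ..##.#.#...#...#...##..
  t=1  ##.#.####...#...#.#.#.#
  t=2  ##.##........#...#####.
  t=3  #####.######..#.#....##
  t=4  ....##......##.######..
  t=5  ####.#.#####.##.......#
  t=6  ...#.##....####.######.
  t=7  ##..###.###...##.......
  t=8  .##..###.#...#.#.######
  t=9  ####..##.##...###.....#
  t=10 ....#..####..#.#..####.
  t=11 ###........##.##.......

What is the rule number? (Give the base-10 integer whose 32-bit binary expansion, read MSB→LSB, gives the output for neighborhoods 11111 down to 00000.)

  ##### -> .   bit 31 = 0  t=2,i=19
  ####. -> .   bit 30 = 0  t=1,i=7
  ###.# -> #   bit 29 = 1  t=1,i=1
  ###.. -> .   bit 28 = 0  t=1,i=8
  ##.## -> #   bit 27 = 1  t=2,i=2
  ##.#. -> .   bit 26 = 0  t=0,i=4
  ##..# -> #   bit 25 = 1  t=3,i=12
  ##... -> .   bit 24 = 0  t=0,i=21
  #.### -> .   bit 23 = 0  t=1,i=5
  #.##. -> #   bit 22 = 1  t=2,i=0
  #.#.# -> #   bit 21 = 1  t=0,i=5
  #.#.. -> #   bit 20 = 1  t=0,i=7
  #..## -> .   bit 19 = 0  t=7,i=3
  #..#. -> #   bit 18 = 1  t=3,i=13
  #...# -> .   bit 17 = 0  t=0,i=9
  #.... -> #   bit 16 = 1  t=0,i=22
  .#### -> .   bit 15 = 0  t=1,i=6
  .###. -> #   bit 14 = 1  t=1,i=0
  .##.# -> #   bit 13 = 1  t=0,i=3
  .##.. -> #   bit 12 = 1  t=0,i=20
  .#.## -> #   bit 11 = 1  t=1,i=4
  .#.#. -> #   bit 10 = 1  t=0,i=6
  .#..# -> .   bit 9 = 0  t=10,i=5
  .#... -> #   bit 8 = 1  t=0,i=8
  ..### -> .   bit 7 = 0  t=2,i=17
  ..##. -> .   bit 6 = 0  t=0,i=2
  ..#.# -> .   bit 5 = 0  t=1,i=16
  ..#.. -> .   bit 4 = 0  t=0,i=11
  ...## -> #   bit 3 = 1  t=0,i=1
  ...#. -> .   bit 2 = 0  t=0,i=10
  ....# -> #   bit 1 = 1  t=0,i=0
  ..... -> #   bit 0 = 1  t=2,i=7
  bits 00101010011101010111110100001011 = 712342795

712342795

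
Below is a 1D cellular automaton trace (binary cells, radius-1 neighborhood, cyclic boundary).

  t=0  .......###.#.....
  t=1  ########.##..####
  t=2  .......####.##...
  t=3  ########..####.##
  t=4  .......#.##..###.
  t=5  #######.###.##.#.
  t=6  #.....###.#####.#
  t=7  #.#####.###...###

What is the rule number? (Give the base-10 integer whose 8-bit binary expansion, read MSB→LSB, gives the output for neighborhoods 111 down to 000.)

107

  nb ###: next=.  (t=0,i=8, bit7=0)
  nb ##.: next=#  (t=0,i=9, bit6=1)
  nb #.#: next=#  (t=0,i=10, bit5=1)
  nb #..: next=.  (t=0,i=12, bit4=0)
  nb .##: next=#  (t=0,i=7, bit3=1)
  nb .#.: next=.  (t=0,i=11, bit2=0)
  nb ..#: next=#  (t=0,i=6, bit1=1)
  nb ...: next=#  (t=0,i=0, bit0=1)
  bits 01101011 = 107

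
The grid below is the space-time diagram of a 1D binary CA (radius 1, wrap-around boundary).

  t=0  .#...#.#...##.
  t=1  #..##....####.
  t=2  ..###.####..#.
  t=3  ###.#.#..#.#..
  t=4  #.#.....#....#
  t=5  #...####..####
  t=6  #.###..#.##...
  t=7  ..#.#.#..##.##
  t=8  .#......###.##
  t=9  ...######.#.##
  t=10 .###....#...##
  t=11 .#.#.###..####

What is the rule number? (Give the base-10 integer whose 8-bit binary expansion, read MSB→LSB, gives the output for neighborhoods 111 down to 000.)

  ###|.  b7=0 t=1,i=10
  ##.|#  b6=1 t=0,i=12
  #.#|.  b5=0 t=0,i=6
  #..|.  b4=0 t=0,i=2
  .##|#  b3=1 t=0,i=11
  .#.|.  b2=0 t=0,i=1
  ..#|#  b1=1 t=0,i=0
  ...|#  b0=1 t=0,i=3
  bits 01001011 = 75

75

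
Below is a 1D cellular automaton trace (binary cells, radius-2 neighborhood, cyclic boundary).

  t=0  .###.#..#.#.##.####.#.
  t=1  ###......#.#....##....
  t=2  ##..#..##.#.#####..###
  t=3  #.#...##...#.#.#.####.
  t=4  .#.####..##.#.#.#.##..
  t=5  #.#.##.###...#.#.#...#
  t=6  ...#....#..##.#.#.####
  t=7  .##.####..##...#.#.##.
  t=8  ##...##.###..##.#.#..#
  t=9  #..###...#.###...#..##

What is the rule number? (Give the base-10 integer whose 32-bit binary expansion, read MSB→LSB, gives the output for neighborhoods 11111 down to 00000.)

  nb #####: next=.  (t=2,i=14, bit31=0)
  nb ####.: next=#  (t=0,i=17, bit30=1)
  nb ###.#: next=.  (t=0,i=3, bit29=0)
  nb ###..: next=.  (t=1,i=2, bit28=0)
  nb ##.##: next=.  (t=0,i=14, bit27=0)
  nb ##.#.: next=.  (t=0,i=4, bit26=0)
  nb ##..#: next=#  (t=2,i=2, bit25=1)
  nb ##...: next=.  (t=1,i=3, bit24=0)
  nb #.###: next=.  (t=0,i=15, bit23=0)
  nb #.##.: next=.  (t=0,i=12, bit22=0)
  nb #.#.#: next=.  (t=0,i=10, bit21=0)
  nb #.#..: next=.  (t=0,i=5, bit20=0)
  nb #..##: next=#  (t=0,i=0, bit19=1)
  nb #..#.: next=.  (t=0,i=7, bit18=0)
  nb #...#: next=#  (t=3,i=4, bit17=1)
  nb #....: next=#  (t=1,i=4, bit16=1)
  nb .####: next=#  (t=0,i=16, bit15=1)
  nb .###.: next=#  (t=0,i=2, bit14=1)
  nb .##.#: next=.  (t=0,i=13, bit13=0)
  nb .##..: next=.  (t=1,i=17, bit12=0)
  nb .#.##: next=#  (t=0,i=11, bit11=1)
  nb .#.#.: next=#  (t=0,i=9, bit10=1)
  nb .#..#: next=.  (t=0,i=6, bit9=0)
  nb .#...: next=#  (t=1,i=12, bit8=1)
  nb ..###: next=#  (t=0,i=1, bit7=1)
  nb ..##.: next=#  (t=1,i=16, bit6=1)
  nb ..#.#: next=.  (t=0,i=8, bit5=0)
  nb ..#..: next=.  (t=2,i=4, bit4=0)
  nb ...##: next=#  (t=1,i=15, bit3=1)
  nb ...#.: next=#  (t=1,i=8, bit2=1)
  nb ....#: next=#  (t=1,i=7, bit1=1)
  nb .....: next=.  (t=1,i=5, bit0=0)
  bits 01000010000010111100110111001110 = 1108069838

1108069838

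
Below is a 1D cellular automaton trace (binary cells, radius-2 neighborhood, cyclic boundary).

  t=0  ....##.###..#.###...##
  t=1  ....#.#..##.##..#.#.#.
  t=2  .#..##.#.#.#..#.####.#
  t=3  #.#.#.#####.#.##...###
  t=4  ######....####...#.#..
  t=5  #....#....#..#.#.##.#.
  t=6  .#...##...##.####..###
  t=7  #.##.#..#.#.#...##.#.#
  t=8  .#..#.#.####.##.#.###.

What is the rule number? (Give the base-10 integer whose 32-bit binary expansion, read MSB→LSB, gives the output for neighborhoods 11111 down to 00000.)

1042419697

  #####|.  b31=0 t=3,i=8
  ####.|.  b30=0 t=2,i=18
  ###.#|#  b29=1 t=2,i=19
  ###..|#  b28=1 t=0,i=9
  ##.##|#  b27=1 t=0,i=6
  ##.#.|#  b26=1 t=2,i=6
  ##..#|#  b25=1 t=0,i=10
  ##...|.  b24=0 t=0,i=0
  #.###|.  b23=0 t=0,i=7
  #.##.|.  b22=0 t=1,i=12
  #.#.#|#  b21=1 t=1,i=18
  #.#..|.  b20=0 t=1,i=6
  #..##|.  b19=0 t=1,i=8
  #..#.|.  b18=0 t=0,i=11
  #...#|#  b17=1 t=0,i=18
  #....|.  b16=0 t=0,i=1
  .####|.  b15=0 t=2,i=17
  .###.|.  b14=0 t=0,i=8
  .##.#|.  b13=0 t=0,i=5
  .##..|.  b12=0 t=0,i=21
  .#.##|#  b11=1 t=0,i=13
  .#.#.|#  b10=1 t=1,i=5
  .#..#|#  b9=1 t=1,i=7
  .#...|#  b8=1 t=1,i=21
  ..###|#  b7=1 t=3,i=19
  ..##.|#  b6=1 t=0,i=4
  ..#.#|#  b5=1 t=0,i=12
  ..#..|#  b4=1 t=5,i=5
  ...##|.  b3=0 t=0,i=3
  ...#.|.  b2=0 t=1,i=3
  ....#|.  b1=0 t=0,i=2
  .....|#  b0=1 t=1,i=1
  bits 00111110001000100000111111110001 = 1042419697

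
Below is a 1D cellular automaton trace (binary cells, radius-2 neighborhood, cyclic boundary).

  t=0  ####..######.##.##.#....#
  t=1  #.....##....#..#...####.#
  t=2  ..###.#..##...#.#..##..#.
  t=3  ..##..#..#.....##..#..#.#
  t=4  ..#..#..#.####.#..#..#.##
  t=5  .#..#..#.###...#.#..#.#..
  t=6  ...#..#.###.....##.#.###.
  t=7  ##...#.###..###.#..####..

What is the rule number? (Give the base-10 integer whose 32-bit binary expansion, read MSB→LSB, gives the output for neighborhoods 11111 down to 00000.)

146132419

  [31] ##### => .  t=0,i=1
  [30] ####. => .  t=0,i=2
  [29] ###.# => .  t=0,i=11
  [28] ###.. => .  t=0,i=3
  [27] ##.## => #  t=0,i=12
  [26] ##.#. => .  t=0,i=18
  [25] ##..# => .  t=0,i=4
  [24] ##... => .  t=1,i=1
  [23] #.### => #  t=4,i=10
  [22] #.##. => .  t=0,i=13
  [21] #.#.# => #  t=6,i=19
  [20] #.#.. => #  t=0,i=19
  [19] #..## => .  t=0,i=5
  [18] #..#. => #  t=1,i=14
  [17] #...# => .  t=1,i=17
  [16] #.... => #  t=0,i=21
  [15] .#### => #  t=0,i=0
  [14] .###. => #  t=2,i=3
  [13] .##.# => .  t=0,i=14
  [12] .##.. => .  t=1,i=0
  [11] .#.## => #  t=4,i=9
  [10] .#.#. => #  t=2,i=15
  [9] .#..# => .  t=1,i=13
  [8] .#... => #  t=0,i=20
  [7] ..### => #  t=0,i=6
  [6] ..##. => #  t=1,i=6
  [5] ..#.# => .  t=2,i=14
  [4] ..#.. => .  t=1,i=12
  [3] ...## => .  t=0,i=23
  [2] ...#. => .  t=1,i=11
  [1] ....# => #  t=0,i=22
  [0] ..... => #  t=1,i=3
  bits 00001000101101011100110111000011 = 146132419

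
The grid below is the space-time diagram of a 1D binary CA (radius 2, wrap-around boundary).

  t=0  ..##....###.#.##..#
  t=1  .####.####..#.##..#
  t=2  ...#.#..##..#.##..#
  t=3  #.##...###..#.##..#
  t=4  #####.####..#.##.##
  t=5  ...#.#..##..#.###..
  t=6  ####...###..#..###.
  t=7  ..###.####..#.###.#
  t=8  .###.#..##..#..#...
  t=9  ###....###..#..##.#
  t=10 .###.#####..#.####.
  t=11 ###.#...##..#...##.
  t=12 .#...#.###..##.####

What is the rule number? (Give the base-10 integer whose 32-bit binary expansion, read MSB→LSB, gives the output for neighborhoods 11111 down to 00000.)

  #####|.  b31=0 t=4,i=0
  ####.|#  b30=1 t=1,i=3
  ###.#|.  b29=0 t=0,i=10
  ###..|#  b28=1 t=1,i=9
  ##.##|#  b27=1 t=1,i=5
  ##.#.|.  b26=0 t=0,i=11
  ##..#|.  b25=0 t=0,i=16
  ##...|#  b24=1 t=0,i=4
  #.###|.  b23=0 t=1,i=1
  #.##.|#  b22=1 t=0,i=14
  #.#.#|#  b21=1 t=0,i=12
  #.#..|.  b20=0 t=2,i=5
  #..##|#  b19=1 t=0,i=1
  #..#.|.  b18=0 t=0,i=17
  #...#|.  b17=0 t=2,i=1
  #....|.  b16=0 t=0,i=5
  .####|.  b15=0 t=1,i=2
  .###.|#  b14=1 t=0,i=9
  .##.#|#  b13=1 t=3,i=0
  .##..|#  b12=1 t=0,i=3
  .#.##|.  b11=0 t=0,i=13
  .#.#.|.  b10=0 t=2,i=4
  .#..#|.  b9=0 t=0,i=0
  .#...|#  b8=1 t=2,i=0
  ..###|#  b7=1 t=0,i=8
  ..##.|#  b6=1 t=0,i=2
  ..#.#|#  b5=1 t=1,i=12
  ..#..|#  b4=1 t=0,i=18
  ...##|#  b3=1 t=0,i=7
  ...#.|#  b2=1 t=2,i=2
  ....#|#  b1=1 t=0,i=6
  .....|#  b0=1 t=5,i=0
  bits 01011001011010000111000111111111 = 1500017151

1500017151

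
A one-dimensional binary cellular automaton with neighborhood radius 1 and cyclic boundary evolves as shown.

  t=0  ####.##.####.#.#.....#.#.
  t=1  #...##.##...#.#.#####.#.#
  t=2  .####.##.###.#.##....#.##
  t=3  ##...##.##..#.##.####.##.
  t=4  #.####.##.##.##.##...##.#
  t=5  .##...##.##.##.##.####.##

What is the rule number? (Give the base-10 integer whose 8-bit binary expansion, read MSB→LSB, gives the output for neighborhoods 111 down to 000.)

  [7] ### => .  t=0,i=1
  [6] ##. => .  t=0,i=3
  [5] #.# => #  t=0,i=4
  [4] #.. => #  t=0,i=16
  [3] .## => #  t=0,i=0
  [2] .#. => .  t=0,i=13
  [1] ..# => #  t=0,i=20
  [0] ... => #  t=0,i=17
  bits 00111011 = 59

59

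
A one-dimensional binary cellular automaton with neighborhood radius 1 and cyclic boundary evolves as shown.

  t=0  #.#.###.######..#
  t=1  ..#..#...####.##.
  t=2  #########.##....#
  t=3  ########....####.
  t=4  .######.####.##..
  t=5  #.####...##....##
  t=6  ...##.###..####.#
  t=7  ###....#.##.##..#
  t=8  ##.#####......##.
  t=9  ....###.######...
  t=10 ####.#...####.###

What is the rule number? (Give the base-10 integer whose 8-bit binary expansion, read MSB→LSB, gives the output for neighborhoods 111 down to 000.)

  ### -> #   bit 7 = 1  t=0,i=5
  ##. -> .   bit 6 = 0  t=0,i=0
  #.# -> .   bit 5 = 0  t=0,i=1
  #.. -> #   bit 4 = 1  t=0,i=14
  .## -> .   bit 3 = 0  t=0,i=4
  .#. -> #   bit 2 = 1  t=0,i=2
  ..# -> #   bit 1 = 1  t=0,i=15
  ... -> #   bit 0 = 1  t=1,i=0
  bits 10010111 = 151

151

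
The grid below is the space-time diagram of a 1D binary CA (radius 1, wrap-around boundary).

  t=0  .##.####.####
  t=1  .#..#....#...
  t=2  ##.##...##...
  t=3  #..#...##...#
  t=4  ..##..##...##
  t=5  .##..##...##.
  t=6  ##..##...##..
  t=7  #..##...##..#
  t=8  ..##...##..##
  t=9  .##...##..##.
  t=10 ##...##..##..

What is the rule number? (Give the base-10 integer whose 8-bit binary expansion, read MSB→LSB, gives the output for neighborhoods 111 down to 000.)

14

  [7] ### => .  t=0,i=5
  [6] ##. => .  t=0,i=2
  [5] #.# => .  t=0,i=0
  [4] #.. => .  t=1,i=2
  [3] .## => #  t=0,i=1
  [2] .#. => #  t=1,i=1
  [1] ..# => #  t=1,i=0
  [0] ... => .  t=1,i=6
  bits 00001110 = 14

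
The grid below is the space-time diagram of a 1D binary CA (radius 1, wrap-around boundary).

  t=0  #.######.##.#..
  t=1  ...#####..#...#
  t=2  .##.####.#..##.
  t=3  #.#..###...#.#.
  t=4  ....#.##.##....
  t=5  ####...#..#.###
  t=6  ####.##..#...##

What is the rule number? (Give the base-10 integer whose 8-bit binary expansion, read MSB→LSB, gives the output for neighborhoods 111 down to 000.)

195

  ###|#  b7=1 t=0,i=3
  ##.|#  b6=1 t=0,i=7
  #.#|.  b5=0 t=0,i=1
  #..|.  b4=0 t=0,i=13
  .##|.  b3=0 t=0,i=2
  .#.|.  b2=0 t=0,i=0
  ..#|#  b1=1 t=0,i=14
  ...|#  b0=1 t=1,i=1
  bits 11000011 = 195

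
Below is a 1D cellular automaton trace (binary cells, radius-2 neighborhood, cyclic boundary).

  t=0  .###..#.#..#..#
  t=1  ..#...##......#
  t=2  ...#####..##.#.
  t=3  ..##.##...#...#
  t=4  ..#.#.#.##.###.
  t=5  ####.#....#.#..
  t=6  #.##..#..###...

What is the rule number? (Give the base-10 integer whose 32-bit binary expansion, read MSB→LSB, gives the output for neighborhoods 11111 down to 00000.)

  nb #####: next=#  (t=2,i=5, bit31=1)
  nb ####.: next=#  (t=2,i=6, bit30=1)
  nb ###.#: next=#  (t=5,i=3, bit29=1)
  nb ###..: next=.  (t=0,i=3, bit28=0)
  nb ##.##: next=#  (t=3,i=4, bit27=1)
  nb ##.#.: next=.  (t=2,i=12, bit26=0)
  nb ##..#: next=.  (t=0,i=4, bit25=0)
  nb ##...: next=.  (t=1,i=8, bit24=0)
  nb #.###: next=.  (t=0,i=1, bit23=0)
  nb #.##.: next=.  (t=3,i=5, bit22=0)
  nb #.#.#: next=.  (t=4,i=4, bit21=0)
  nb #.#..: next=.  (t=0,i=8, bit20=0)
  nb #..##: next=.  (t=2,i=9, bit19=0)
  nb #..#.: next=.  (t=0,i=5, bit18=0)
  nb #...#: next=#  (t=1,i=4, bit17=1)
  nb #....: next=.  (t=1,i=9, bit16=0)
  nb .####: next=.  (t=2,i=4, bit15=0)
  nb .###.: next=#  (t=0,i=2, bit14=1)
  nb .##.#: next=.  (t=2,i=11, bit13=0)
  nb .##..: next=#  (t=1,i=7, bit12=1)
  nb .#.##: next=.  (t=0,i=0, bit11=0)
  nb .#.#.: next=#  (t=0,i=7, bit10=1)
  nb .#..#: next=.  (t=0,i=9, bit9=0)
  nb .#...: next=#  (t=1,i=3, bit8=1)
  nb ..###: next=#  (t=2,i=3, bit7=1)
  nb ..##.: next=#  (t=1,i=6, bit6=1)
  nb ..#.#: next=#  (t=0,i=6, bit5=1)
  nb ..#..: next=.  (t=0,i=11, bit4=0)
  nb ...##: next=#  (t=1,i=5, bit3=1)
  nb ...#.: next=#  (t=1,i=13, bit2=1)
  nb ....#: next=.  (t=1,i=12, bit1=0)
  nb .....: next=#  (t=1,i=10, bit0=1)
  bits 11101000000000100101010111101101 = 3892467181

3892467181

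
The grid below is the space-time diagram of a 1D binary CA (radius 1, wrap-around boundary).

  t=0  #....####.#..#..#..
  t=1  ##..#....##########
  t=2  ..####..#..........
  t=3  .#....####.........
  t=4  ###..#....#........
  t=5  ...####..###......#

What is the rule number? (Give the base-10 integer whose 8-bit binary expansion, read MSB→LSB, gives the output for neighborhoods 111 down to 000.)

  ###|.  b7=0 t=0,i=6
  ##.|.  b6=0 t=0,i=8
  #.#|#  b5=1 t=0,i=9
  #..|#  b4=1 t=0,i=1
  .##|.  b3=0 t=0,i=5
  .#.|#  b2=1 t=0,i=0
  ..#|#  b1=1 t=0,i=4
  ...|.  b0=0 t=0,i=2
  bits 00110110 = 54

54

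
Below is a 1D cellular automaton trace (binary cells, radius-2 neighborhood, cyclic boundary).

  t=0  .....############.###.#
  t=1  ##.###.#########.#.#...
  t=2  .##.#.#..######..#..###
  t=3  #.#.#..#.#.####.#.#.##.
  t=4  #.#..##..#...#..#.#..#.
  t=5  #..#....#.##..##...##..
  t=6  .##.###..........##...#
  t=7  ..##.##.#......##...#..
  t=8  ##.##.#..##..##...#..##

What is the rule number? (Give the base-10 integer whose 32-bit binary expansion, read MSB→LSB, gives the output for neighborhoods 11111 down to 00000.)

3626460042

  ##### -> #   bit 31 = 1  t=0,i=7
  ####. -> #   bit 30 = 1  t=0,i=15
  ###.# -> .   bit 29 = 0  t=0,i=16
  ###.. -> #   bit 28 = 1  t=2,i=14
  ##.## -> #   bit 27 = 1  t=0,i=17
  ##.#. -> .   bit 26 = 0  t=0,i=21
  ##..# -> .   bit 25 = 0  t=2,i=15
  ##... -> .   bit 24 = 0  t=5,i=16
  #.### -> .   bit 23 = 0  t=0,i=18
  #.##. -> .   bit 22 = 0  t=2,i=1
  #.#.# -> #   bit 21 = 1  t=1,i=17
  #.#.. -> .   bit 20 = 0  t=0,i=22
  #..## -> .   bit 19 = 0  t=2,i=8
  #..#. -> #   bit 18 = 1  t=2,i=16
  #...# -> #   bit 17 = 1  t=1,i=21
  #.... -> #   bit 16 = 1  t=0,i=1
  .#### -> .   bit 15 = 0  t=0,i=6
  .###. -> #   bit 14 = 1  t=0,i=19
  .##.# -> #   bit 13 = 1  t=1,i=1
  .##.. -> .   bit 12 = 0  t=4,i=6
  .#.## -> .   bit 11 = 0  t=3,i=10
  .#.#. -> .   bit 10 = 0  t=1,i=18
  .#..# -> #   bit 9 = 1  t=2,i=7
  .#... -> #   bit 8 = 1  t=0,i=0
  ..### -> #   bit 7 = 1  t=0,i=5
  ..##. -> .   bit 6 = 0  t=1,i=0
  ..#.# -> .   bit 5 = 0  t=3,i=7
  ..#.. -> .   bit 4 = 0  t=2,i=17
  ...## -> #   bit 3 = 1  t=0,i=4
  ...#. -> .   bit 2 = 0  t=4,i=12
  ....# -> #   bit 1 = 1  t=0,i=3
  ..... -> .   bit 0 = 0  t=0,i=2
  bits 11011000001001110110001110001010 = 3626460042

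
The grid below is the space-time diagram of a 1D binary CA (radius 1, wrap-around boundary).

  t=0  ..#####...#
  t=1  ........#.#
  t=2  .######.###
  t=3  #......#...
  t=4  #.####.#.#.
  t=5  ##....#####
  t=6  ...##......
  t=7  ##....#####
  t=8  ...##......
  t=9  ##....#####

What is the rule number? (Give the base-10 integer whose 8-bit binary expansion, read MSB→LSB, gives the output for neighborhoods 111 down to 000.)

37

  ### -> .   bit 7 = 0  t=0,i=3
  ##. -> .   bit 6 = 0  t=0,i=6
  #.# -> #   bit 5 = 1  t=1,i=9
  #.. -> .   bit 4 = 0  t=0,i=0
  .## -> .   bit 3 = 0  t=0,i=2
  .#. -> #   bit 2 = 1  t=0,i=10
  ..# -> .   bit 1 = 0  t=0,i=1
  ... -> #   bit 0 = 1  t=0,i=8
  bits 00100101 = 37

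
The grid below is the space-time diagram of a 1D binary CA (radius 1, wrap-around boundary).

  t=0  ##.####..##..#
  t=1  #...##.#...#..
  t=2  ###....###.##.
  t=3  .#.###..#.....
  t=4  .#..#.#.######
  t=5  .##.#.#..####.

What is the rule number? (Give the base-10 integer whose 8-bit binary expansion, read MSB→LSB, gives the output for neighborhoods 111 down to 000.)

  ### -> #   bit 7 = 1  t=0,i=0
  ##. -> .   bit 6 = 0  t=0,i=1
  #.# -> .   bit 5 = 0  t=0,i=2
  #.. -> #   bit 4 = 1  t=0,i=7
  .## -> .   bit 3 = 0  t=0,i=3
  .#. -> #   bit 2 = 1  t=1,i=0
  ..# -> .   bit 1 = 0  t=0,i=8
  ... -> #   bit 0 = 1  t=1,i=2
  bits 10010101 = 149

149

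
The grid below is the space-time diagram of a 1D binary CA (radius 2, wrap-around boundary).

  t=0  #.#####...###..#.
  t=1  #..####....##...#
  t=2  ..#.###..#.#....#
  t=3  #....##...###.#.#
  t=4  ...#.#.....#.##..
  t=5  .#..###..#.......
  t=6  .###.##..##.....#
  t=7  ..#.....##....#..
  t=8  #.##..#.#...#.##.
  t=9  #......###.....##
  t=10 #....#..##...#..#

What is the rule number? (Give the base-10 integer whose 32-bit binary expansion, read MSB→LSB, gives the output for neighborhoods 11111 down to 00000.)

3560499026

  nb #####: next=#  (t=0,i=4, bit31=1)
  nb ####.: next=#  (t=0,i=5, bit30=1)
  nb ###.#: next=.  (t=3,i=12, bit29=0)
  nb ###..: next=#  (t=0,i=6, bit28=1)
  nb ##.##: next=.  (t=6,i=4, bit27=0)
  nb ##.#.: next=#  (t=3,i=13, bit26=1)
  nb ##..#: next=.  (t=0,i=13, bit25=0)
  nb ##...: next=.  (t=0,i=7, bit24=0)
  nb #.###: next=.  (t=0,i=2, bit23=0)
  nb #.##.: next=.  (t=3,i=16, bit22=0)
  nb #.#.#: next=#  (t=0,i=0, bit21=1)
  nb #.#..: next=#  (t=2,i=11, bit20=1)
  nb #..##: next=#  (t=1,i=2, bit19=1)
  nb #..#.: next=.  (t=0,i=14, bit18=0)
  nb #...#: next=.  (t=0,i=8, bit17=0)
  nb #....: next=.  (t=1,i=8, bit16=0)
  nb .####: next=#  (t=0,i=3, bit15=1)
  nb .###.: next=#  (t=0,i=11, bit14=1)
  nb .##.#: next=#  (t=8,i=15, bit13=1)
  nb .##..: next=.  (t=1,i=0, bit12=0)
  nb .#.##: next=.  (t=0,i=1, bit11=0)
  nb .#.#.: next=#  (t=0,i=16, bit10=1)
  nb .#..#: next=#  (t=2,i=0, bit9=1)
  nb .#...: next=#  (t=2,i=12, bit8=1)
  nb ..###: next=.  (t=0,i=10, bit7=0)
  nb ..##.: next=#  (t=1,i=11, bit6=1)
  nb ..#.#: next=.  (t=0,i=15, bit5=0)
  nb ..#..: next=#  (t=2,i=16, bit4=1)
  nb ...##: next=.  (t=0,i=9, bit3=0)
  nb ...#.: next=.  (t=2,i=15, bit2=0)
  nb ....#: next=#  (t=1,i=9, bit1=1)
  nb .....: next=.  (t=4,i=0, bit0=0)
  bits 11010100001110001110011101010010 = 3560499026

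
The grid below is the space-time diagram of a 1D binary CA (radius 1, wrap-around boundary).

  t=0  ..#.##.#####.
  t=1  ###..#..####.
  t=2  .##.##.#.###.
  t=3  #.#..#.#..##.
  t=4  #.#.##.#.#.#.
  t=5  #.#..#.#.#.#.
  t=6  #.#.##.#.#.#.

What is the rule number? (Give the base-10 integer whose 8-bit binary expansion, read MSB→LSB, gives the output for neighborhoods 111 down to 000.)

  ###|#  b7=1 t=0,i=8
  ##.|#  b6=1 t=0,i=5
  #.#|.  b5=0 t=0,i=3
  #..|.  b4=0 t=0,i=12
  .##|.  b3=0 t=0,i=4
  .#.|#  b2=1 t=0,i=2
  ..#|#  b1=1 t=0,i=1
  ...|#  b0=1 t=0,i=0
  bits 11000111 = 199

199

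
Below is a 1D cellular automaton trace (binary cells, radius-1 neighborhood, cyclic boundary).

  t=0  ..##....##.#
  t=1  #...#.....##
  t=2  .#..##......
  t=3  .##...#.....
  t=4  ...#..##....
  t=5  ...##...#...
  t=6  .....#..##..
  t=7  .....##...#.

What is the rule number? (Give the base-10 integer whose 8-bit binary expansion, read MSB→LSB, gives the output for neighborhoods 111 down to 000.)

52

  ###|.  b7=0 t=1,i=11
  ##.|.  b6=0 t=0,i=3
  #.#|#  b5=1 t=0,i=10
  #..|#  b4=1 t=0,i=0
  .##|.  b3=0 t=0,i=2
  .#.|#  b2=1 t=0,i=11
  ..#|.  b1=0 t=0,i=1
  ...|.  b0=0 t=0,i=5
  bits 00110100 = 52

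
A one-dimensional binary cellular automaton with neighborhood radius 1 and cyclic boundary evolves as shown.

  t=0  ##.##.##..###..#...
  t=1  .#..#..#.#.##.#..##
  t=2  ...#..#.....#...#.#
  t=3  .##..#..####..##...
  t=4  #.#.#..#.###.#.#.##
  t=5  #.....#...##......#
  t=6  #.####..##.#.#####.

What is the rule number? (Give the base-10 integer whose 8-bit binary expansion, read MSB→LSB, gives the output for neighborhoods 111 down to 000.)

  nb ###: next=#  (t=0,i=11, bit7=1)
  nb ##.: next=#  (t=0,i=1, bit6=1)
  nb #.#: next=.  (t=0,i=2, bit5=0)
  nb #..: next=.  (t=0,i=8, bit4=0)
  nb .##: next=.  (t=0,i=0, bit3=0)
  nb .#.: next=.  (t=0,i=15, bit2=0)
  nb ..#: next=#  (t=0,i=9, bit1=1)
  nb ...: next=#  (t=0,i=17, bit0=1)
  bits 11000011 = 195

195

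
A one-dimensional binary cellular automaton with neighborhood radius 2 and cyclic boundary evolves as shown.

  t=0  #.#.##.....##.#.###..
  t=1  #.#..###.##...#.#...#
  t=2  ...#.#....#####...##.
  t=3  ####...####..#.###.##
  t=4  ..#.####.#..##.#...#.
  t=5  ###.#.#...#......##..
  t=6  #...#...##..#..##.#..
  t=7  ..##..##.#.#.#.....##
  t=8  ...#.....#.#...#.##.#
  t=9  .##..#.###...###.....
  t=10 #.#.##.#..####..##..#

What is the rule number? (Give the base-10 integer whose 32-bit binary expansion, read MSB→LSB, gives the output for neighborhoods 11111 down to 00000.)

1101468334

  ##### -> .   bit 31 = 0  t=2,i=12
  ####. -> #   bit 30 = 1  t=2,i=13
  ###.# -> .   bit 29 = 0  t=1,i=7
  ###.. -> .   bit 28 = 0  t=0,i=18
  ##.## -> .   bit 27 = 0  t=1,i=8
  ##.#. -> .   bit 26 = 0  t=0,i=13
  ##..# -> .   bit 25 = 0  t=0,i=19
  ##... -> #   bit 24 = 1  t=0,i=6
  #.### -> #   bit 23 = 1  t=0,i=16
  #.##. -> .   bit 22 = 0  t=0,i=4
  #.#.# -> #   bit 21 = 1  t=0,i=2
  #.#.. -> .   bit 20 = 0  t=1,i=2
  #..## -> .   bit 19 = 0  t=1,i=4
  #..#. -> #   bit 18 = 1  t=0,i=20
  #...# -> #   bit 17 = 1  t=1,i=12
  #.... -> #   bit 16 = 1  t=0,i=7
  .#### -> .   bit 15 = 0  t=2,i=11
  .###. -> .   bit 14 = 0  t=0,i=17
  .##.# -> .   bit 13 = 0  t=0,i=12
  .##.. -> #   bit 12 = 1  t=0,i=5
  .#.## -> .   bit 11 = 0  t=0,i=3
  .#.#. -> .   bit 10 = 0  t=0,i=1
  .#..# -> #   bit 9 = 1  t=1,i=3
  .#... -> .   bit 8 = 0  t=1,i=17
  ..### -> #   bit 7 = 1  t=1,i=5
  ..##. -> .   bit 6 = 0  t=0,i=11
  ..#.# -> #   bit 5 = 1  t=0,i=0
  ..#.. -> .   bit 4 = 0  t=4,i=19
  ...## -> #   bit 3 = 1  t=0,i=10
  ...#. -> #   bit 2 = 1  t=1,i=13
  ....# -> #   bit 1 = 1  t=0,i=9
  ..... -> .   bit 0 = 0  t=0,i=8
  bits 01000001101001110001001010101110 = 1101468334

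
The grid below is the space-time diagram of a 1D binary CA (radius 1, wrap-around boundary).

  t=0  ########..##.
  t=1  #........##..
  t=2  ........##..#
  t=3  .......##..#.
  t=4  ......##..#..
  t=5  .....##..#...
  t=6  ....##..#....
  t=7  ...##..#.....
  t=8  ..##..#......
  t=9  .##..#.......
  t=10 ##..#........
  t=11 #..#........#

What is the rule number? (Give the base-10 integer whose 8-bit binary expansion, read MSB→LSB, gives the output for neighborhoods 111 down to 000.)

10

  ### -> .   bit 7 = 0  t=0,i=1
  ##. -> .   bit 6 = 0  t=0,i=7
  #.# -> .   bit 5 = 0  t=0,i=12
  #.. -> .   bit 4 = 0  t=0,i=8
  .## -> #   bit 3 = 1  t=0,i=0
  .#. -> .   bit 2 = 0  t=1,i=0
  ..# -> #   bit 1 = 1  t=0,i=9
  ... -> .   bit 0 = 0  t=1,i=2
  bits 00001010 = 10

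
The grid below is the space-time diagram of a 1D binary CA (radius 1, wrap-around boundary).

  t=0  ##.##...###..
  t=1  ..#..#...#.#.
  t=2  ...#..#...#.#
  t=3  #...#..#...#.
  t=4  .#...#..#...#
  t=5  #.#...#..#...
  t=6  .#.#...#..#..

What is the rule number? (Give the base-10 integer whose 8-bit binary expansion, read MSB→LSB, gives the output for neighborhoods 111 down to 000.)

  ### -> #   bit 7 = 1  t=0,i=9
  ##. -> .   bit 6 = 0  t=0,i=1
  #.# -> #   bit 5 = 1  t=0,i=2
  #.. -> #   bit 4 = 1  t=0,i=5
  .## -> .   bit 3 = 0  t=0,i=0
  .#. -> .   bit 2 = 0  t=1,i=2
  ..# -> .   bit 1 = 0  t=0,i=7
  ... -> .   bit 0 = 0  t=0,i=6
  bits 10110000 = 176

176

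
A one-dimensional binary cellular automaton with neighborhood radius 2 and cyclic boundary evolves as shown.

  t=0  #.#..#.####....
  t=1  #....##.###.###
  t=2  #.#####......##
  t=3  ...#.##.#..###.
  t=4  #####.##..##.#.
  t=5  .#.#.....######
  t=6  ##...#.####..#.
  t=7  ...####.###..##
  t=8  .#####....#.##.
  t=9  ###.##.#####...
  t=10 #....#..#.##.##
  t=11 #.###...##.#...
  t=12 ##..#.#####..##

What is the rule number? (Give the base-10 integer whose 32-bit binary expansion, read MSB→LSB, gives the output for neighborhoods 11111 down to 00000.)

  nb #####: next=.  (t=2,i=4, bit31=0)
  nb ####.: next=#  (t=0,i=9, bit30=1)
  nb ###.#: next=.  (t=1,i=10, bit29=0)
  nb ###..: next=#  (t=0,i=10, bit28=1)
  nb ##.##: next=.  (t=1,i=7, bit27=0)
  nb ##.#.: next=#  (t=3,i=7, bit26=1)
  nb ##..#: next=.  (t=4,i=8, bit25=0)
  nb ##...: next=.  (t=0,i=11, bit24=0)
  nb #.###: next=.  (t=0,i=7, bit23=0)
  nb #.##.: next=.  (t=3,i=5, bit22=0)
  nb #.#.#: next=#  (t=4,i=13, bit21=1)
  nb #.#..: next=.  (t=0,i=2, bit20=0)
  nb #..##: next=#  (t=3,i=10, bit19=1)
  nb #..#.: next=.  (t=0,i=4, bit18=0)
  nb #...#: next=#  (t=6,i=3, bit17=1)
  nb #....: next=#  (t=0,i=12, bit16=1)
  nb .####: next=#  (t=0,i=8, bit15=1)
  nb .###.: next=.  (t=1,i=9, bit14=0)
  nb .##.#: next=#  (t=1,i=6, bit13=1)
  nb .##..: next=.  (t=4,i=7, bit12=0)
  nb .#.##: next=#  (t=0,i=6, bit11=1)
  nb .#.#.: next=.  (t=0,i=1, bit10=0)
  nb .#..#: next=.  (t=0,i=3, bit9=0)
  nb .#...: next=.  (t=5,i=4, bit8=0)
  nb ..###: next=#  (t=2,i=13, bit7=1)
  nb ..##.: next=#  (t=1,i=5, bit6=1)
  nb ..#.#: next=#  (t=0,i=0, bit5=1)
  nb ..#..: next=.  (t=10,i=5, bit4=0)
  nb ...##: next=#  (t=1,i=4, bit3=1)
  nb ...#.: next=#  (t=0,i=14, bit2=1)
  nb ....#: next=#  (t=0,i=13, bit1=1)
  nb .....: next=.  (t=2,i=9, bit0=0)
  bits 01010100001010111010100011101110 = 1412147438

1412147438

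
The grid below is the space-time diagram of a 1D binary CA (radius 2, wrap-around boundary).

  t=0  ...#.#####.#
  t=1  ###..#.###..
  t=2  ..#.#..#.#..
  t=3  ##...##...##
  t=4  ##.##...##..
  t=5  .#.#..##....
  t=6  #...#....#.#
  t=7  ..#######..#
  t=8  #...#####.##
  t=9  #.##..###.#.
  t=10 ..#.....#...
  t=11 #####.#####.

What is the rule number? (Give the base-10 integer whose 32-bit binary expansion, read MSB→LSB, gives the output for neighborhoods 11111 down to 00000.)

  #####|#  b31=1 t=0,i=7
  ####.|#  b30=1 t=0,i=8
  ###.#|#  b29=1 t=0,i=9
  ###..|#  b28=1 t=1,i=2
  ##.##|.  b27=0 t=4,i=2
  ##.#.|.  b26=0 t=0,i=10
  ##..#|.  b25=0 t=1,i=3
  ##...|.  b24=0 t=3,i=2
  #.###|#  b23=1 t=0,i=5
  #.##.|#  b22=1 t=4,i=3
  #.#.#|.  b21=0 t=9,i=0
  #.#..|.  b20=0 t=0,i=11
  #..##|.  b19=0 t=1,i=11
  #..#.|#  b18=1 t=1,i=4
  #...#|#  b17=1 t=0,i=1
  #....|#  b16=1 t=2,i=11
  .####|.  b15=0 t=0,i=6
  .###.|.  b14=0 t=1,i=1
  .##.#|#  b13=1 t=4,i=1
  .##..|.  b12=0 t=3,i=6
  .#.##|.  b11=0 t=0,i=4
  .#.#.|.  b10=0 t=2,i=3
  .#..#|#  b9=1 t=2,i=5
  .#...|#  b8=1 t=0,i=0
  ..###|.  b7=0 t=1,i=0
  ..##.|.  b6=0 t=3,i=5
  ..#.#|.  b5=0 t=0,i=3
  ..#..|#  b4=1 t=6,i=4
  ...##|#  b3=1 t=3,i=4
  ...#.|#  b2=1 t=0,i=2
  ....#|#  b1=1 t=2,i=0
  .....|.  b0=0 t=5,i=10
  bits 11110000110001110010001100011110 = 4039582494

4039582494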